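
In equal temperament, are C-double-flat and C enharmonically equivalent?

Cbb is pitch class 10; C is pitch class 0.
The pitch classes differ (10 vs. 0), so they are not enharmonic equivalents.

No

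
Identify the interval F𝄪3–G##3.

The letter names run F→G, a span of 1 letter step, so the interval is some kind of second.
F## to G## is 2 semitones. A major second is 2, so 2 makes it major.

major second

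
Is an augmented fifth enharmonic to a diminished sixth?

No

An augmented fifth spans 8 semitones; a diminished sixth spans 7.
The spans differ, so they are not enharmonic equivalents.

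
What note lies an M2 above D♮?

A second above D lands on the letter E.
A major second spans 2 semitones, so D moves to pitch class 4. On the letter E that is E.

E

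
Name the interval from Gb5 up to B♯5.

doubly augmented third

Counting letters G–A–B gives a third.
Gb→B# = 6 semitones, 2 wider than the major third (4), so doubly augmented.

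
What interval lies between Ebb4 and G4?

augmented third

The letter names run E→G, a span of 2 letter steps, so the interval is some kind of third.
Ebb to G is 5 semitones. A major third is 4, so 5 makes it augmented.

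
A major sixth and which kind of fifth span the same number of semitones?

doubly augmented

A major sixth spans 9 semitones.
A fifth spanning 9 semitones is doubly augmented (the perfect fifth is 7).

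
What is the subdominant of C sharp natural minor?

The C# natural minor scale runs C# D# E F# G# A B.
Degree 4 is F#.

F#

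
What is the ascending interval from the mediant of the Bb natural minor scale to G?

The mediant of Bb natural minor is Db.
Db up to G: letters D→G make it a fourth; 6 semitones makes it augmented.

augmented fourth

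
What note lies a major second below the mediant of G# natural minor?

A

The mediant of G# natural minor is B.
A major second (2 semitones) below B lands on the letter A, giving A.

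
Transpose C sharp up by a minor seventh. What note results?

B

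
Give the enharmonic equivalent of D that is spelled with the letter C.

C##

D is pitch class 2. The letter C alone is pitch class 0.
To reach pitch class 2 from C requires an offset of +2 semitones, i.e. double sharp: C##.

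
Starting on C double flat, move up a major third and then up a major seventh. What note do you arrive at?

A major third up from Cbb is Ebb (letter E, 4 semitones up).
A major seventh up from Ebb is Db (letter D, 11 semitones up).

Db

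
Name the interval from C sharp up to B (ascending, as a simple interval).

The letter names run C→B, a span of 6 letter steps, so the interval is some kind of seventh.
C# to B is 10 semitones. A major seventh is 11, so 10 makes it minor.

minor seventh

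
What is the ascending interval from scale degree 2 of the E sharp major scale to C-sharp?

diminished fifth

Scale degree 2 of E# major is F##.
F## up to C#: letters F→C make it a fifth; 6 semitones makes it diminished.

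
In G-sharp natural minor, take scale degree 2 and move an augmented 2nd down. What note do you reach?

Scale degree 2 of G# natural minor is A#.
An augmented second (3 semitones) below A# lands on the letter G, giving G.

G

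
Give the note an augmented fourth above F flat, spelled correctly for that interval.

Bb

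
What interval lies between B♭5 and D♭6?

minor third

Counting letters B–C–D gives a third.
Bb→Db = 3 semitones, 1 narrower than the major third (4), so minor.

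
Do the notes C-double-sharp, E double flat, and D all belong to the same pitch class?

Yes

C## = pitch class 2 and Ebb = pitch class 2 and D = pitch class 2 — the same pitch class, so they are enharmonic equivalents.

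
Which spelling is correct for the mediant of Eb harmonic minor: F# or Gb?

Gb

Each scale degree takes a distinct letter name. Degree 3 of a scale on E must use the letter G.
Gb and F# are enharmonically the same pitch, but only Gb uses the letter G, so it is the correct spelling here.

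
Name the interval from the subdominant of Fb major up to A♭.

The subdominant of Fb major is Bbb.
Bbb up to Ab: letters B→A make it a seventh; 11 semitones makes it major.

major seventh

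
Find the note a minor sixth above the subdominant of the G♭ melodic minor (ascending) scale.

The subdominant of Gb melodic minor (ascending) is Cb.
A minor sixth (8 semitones) above Cb lands on the letter A, giving Abb.

Abb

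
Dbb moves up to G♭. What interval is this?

Counting letters D–E–F–G gives a fourth.
Dbb→Gb = 6 semitones, 1 wider than the perfect fourth (5), so augmented.

augmented fourth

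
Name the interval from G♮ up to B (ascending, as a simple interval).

major third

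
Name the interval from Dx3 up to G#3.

Counting letters D–E–F–G gives a fourth.
D##→G# = 4 semitones, 1 narrower than the perfect fourth (5), so diminished.

diminished fourth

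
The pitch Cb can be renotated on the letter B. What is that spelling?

Plain B sits at the same pitch as Cb, so on the letter B the same pitch needs a natural: B.

B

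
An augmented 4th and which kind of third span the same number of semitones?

doubly augmented

An augmented fourth spans 6 semitones.
A third spanning 6 semitones is doubly augmented (the major third is 4).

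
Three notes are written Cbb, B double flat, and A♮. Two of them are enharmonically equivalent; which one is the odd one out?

Cbb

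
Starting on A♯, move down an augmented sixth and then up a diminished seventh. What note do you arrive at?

Bbb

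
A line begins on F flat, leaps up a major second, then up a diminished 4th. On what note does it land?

A major second up from Fb is Gb (letter G, 2 semitones up).
A diminished fourth up from Gb is Cbb (letter C, 4 semitones up).

Cbb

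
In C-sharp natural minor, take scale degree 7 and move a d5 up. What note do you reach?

F

Scale degree 7 of C# natural minor is B.
A diminished fifth (6 semitones) above B lands on the letter F, giving F.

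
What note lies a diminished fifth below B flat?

A fifth below B lands on the letter E.
A diminished fifth spans 6 semitones, so Bb moves to pitch class 4. On the letter E that is E.

E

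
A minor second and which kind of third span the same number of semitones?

doubly diminished

A minor second spans 1 semitone.
A third spanning 1 semitone is doubly diminished (the major third is 4).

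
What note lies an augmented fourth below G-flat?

G down a perfect fourth is D, so the target letter is D.
From Gb, an augmented fourth is 6 semitones down: Dbb.

Dbb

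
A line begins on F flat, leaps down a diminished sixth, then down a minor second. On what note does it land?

G#

A diminished sixth down from Fb is A (letter A, 7 semitones down).
A minor second down from A is G# (letter G, 1 semitone down).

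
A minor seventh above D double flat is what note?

A seventh above D lands on the letter C.
A minor seventh spans 10 semitones, so Dbb moves to pitch class 10. On the letter C that is Cbb.

Cbb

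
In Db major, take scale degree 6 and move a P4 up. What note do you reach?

Eb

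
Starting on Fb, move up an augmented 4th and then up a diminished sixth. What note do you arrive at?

An augmented fourth up from Fb is Bb (letter B, 6 semitones up).
A diminished sixth up from Bb is Gbb (letter G, 7 semitones up).

Gbb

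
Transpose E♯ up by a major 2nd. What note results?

F##

E up a major second is F#, so the target letter is F.
From E#, a major second is 2 semitones up: F##.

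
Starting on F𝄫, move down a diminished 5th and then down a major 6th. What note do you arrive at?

Dbb

A diminished fifth down from Fbb is Bbb (letter B, 6 semitones down).
A major sixth down from Bbb is Dbb (letter D, 9 semitones down).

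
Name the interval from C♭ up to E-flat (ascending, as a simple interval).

major third

The letter names run C→E, a span of 2 letter steps, so the interval is some kind of third.
Cb to Eb is 4 semitones. A major third is 4, so 4 makes it major.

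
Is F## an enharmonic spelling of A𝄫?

F## is pitch class 7; Abb is pitch class 7.
All spellings map to pitch class 7, so they are enharmonically equivalent.

Yes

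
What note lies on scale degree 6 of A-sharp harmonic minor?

The A# harmonic minor scale runs A# B# C# D# E# F# G##.
Degree 6 is F#.

F#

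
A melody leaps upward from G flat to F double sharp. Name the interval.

doubly augmented seventh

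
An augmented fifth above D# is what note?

A fifth above D lands on the letter A.
An augmented fifth spans 8 semitones, so D# moves to pitch class 11. On the letter A that is A##.

A##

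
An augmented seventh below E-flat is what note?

Fbb

E down a major seventh is F, so the target letter is F.
From Eb, an augmented seventh is 12 semitones down: Fbb.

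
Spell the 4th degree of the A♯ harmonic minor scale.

Degree 4 takes the letter 3 steps above A, which is D.
In harmonic minor, degree 4 sits 5 semitones above the tonic. A# + 5 semitones is pitch class 3, spelled on D as D#.

D#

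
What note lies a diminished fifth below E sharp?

A##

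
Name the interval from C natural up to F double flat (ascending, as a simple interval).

doubly diminished fourth

The letter names run C→F, a span of 3 letter steps, so the interval is some kind of fourth.
C to Fbb is 3 semitones. A perfect fourth is 5, so 3 makes it doubly diminished.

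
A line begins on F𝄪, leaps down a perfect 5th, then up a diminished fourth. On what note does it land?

A perfect fifth down from F## is B# (letter B, 7 semitones down).
A diminished fourth up from B# is E (letter E, 4 semitones up).

E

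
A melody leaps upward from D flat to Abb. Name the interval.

diminished fifth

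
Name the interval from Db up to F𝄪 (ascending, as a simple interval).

Counting letters D–E–F gives a third.
Db→F## = 6 semitones, 2 wider than the major third (4), so doubly augmented.

doubly augmented third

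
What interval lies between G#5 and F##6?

major seventh

The letter names run G→F, a span of 6 letter steps, so the interval is some kind of seventh.
G# to F## is 11 semitones. A major seventh is 11, so 11 makes it major.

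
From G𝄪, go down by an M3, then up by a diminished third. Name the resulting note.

A major third down from G## is E# (letter E, 4 semitones down).
A diminished third up from E# is G (letter G, 2 semitones up).

G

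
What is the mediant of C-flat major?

The Cb major scale runs Cb Db Eb Fb Gb Ab Bb.
Degree 3 is Eb.

Eb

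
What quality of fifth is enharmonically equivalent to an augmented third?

An augmented third spans 5 semitones.
A fifth spanning 5 semitones is doubly diminished (the perfect fifth is 7).

doubly diminished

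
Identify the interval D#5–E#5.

major second

The letter names run D→E, a span of 1 letter step, so the interval is some kind of second.
D# to E# is 2 semitones. A major second is 2, so 2 makes it major.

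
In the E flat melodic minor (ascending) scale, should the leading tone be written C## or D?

D

Each scale degree takes a distinct letter name. Degree 7 of a scale on E must use the letter D.
D and C## are enharmonically the same pitch, but only D uses the letter D, so it is the correct spelling here.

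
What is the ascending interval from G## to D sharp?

diminished fifth

Counting letters G–A–B–C–D gives a fifth.
G##→D# = 6 semitones, 1 narrower than the perfect fifth (7), so diminished.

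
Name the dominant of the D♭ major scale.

Ab

Degree 5 takes the letter 4 steps above D, which is A.
In major, degree 5 sits 7 semitones above the tonic. Db + 7 semitones is pitch class 8, spelled on A as Ab.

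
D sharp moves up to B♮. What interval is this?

The letter names run D→B, a span of 5 letter steps, so the interval is some kind of sixth.
D# to B is 8 semitones. A major sixth is 9, so 8 makes it minor.

minor sixth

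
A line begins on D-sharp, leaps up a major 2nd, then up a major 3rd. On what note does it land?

G##

A major second up from D# is E# (letter E, 2 semitones up).
A major third up from E# is G## (letter G, 4 semitones up).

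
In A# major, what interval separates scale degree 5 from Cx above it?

Scale degree 5 of A# major is E#.
E# up to C##: letters E→C make it a sixth; 9 semitones makes it major.

major sixth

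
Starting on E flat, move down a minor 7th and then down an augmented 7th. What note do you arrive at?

A minor seventh down from Eb is F (letter F, 10 semitones down).
An augmented seventh down from F is Gbb (letter G, 12 semitones down).

Gbb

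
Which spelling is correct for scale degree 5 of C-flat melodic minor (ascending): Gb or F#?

Each scale degree takes a distinct letter name. Degree 5 of a scale on C must use the letter G.
Gb and F# are enharmonically the same pitch, but only Gb uses the letter G, so it is the correct spelling here.

Gb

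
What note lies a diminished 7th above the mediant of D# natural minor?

Eb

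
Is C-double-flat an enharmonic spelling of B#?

No

Two spellings are enharmonically equivalent only if they share a pitch class.
Here Cbb → 10, B# → 0; 0 ≠ 10, so they are not.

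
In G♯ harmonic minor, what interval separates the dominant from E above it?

minor second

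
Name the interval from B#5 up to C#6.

minor second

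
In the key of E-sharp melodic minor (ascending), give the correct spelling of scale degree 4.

A#

The E# melodic minor (ascending) scale runs E# F## G# A# B# C## D##.
Degree 4 is A#.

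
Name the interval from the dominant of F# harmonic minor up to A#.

major sixth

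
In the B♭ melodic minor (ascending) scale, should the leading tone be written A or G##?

Each scale degree takes a distinct letter name. Degree 7 of a scale on B must use the letter A.
A and G## are enharmonically the same pitch, but only A uses the letter A, so it is the correct spelling here.

A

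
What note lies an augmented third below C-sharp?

Ab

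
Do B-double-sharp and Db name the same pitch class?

Yes

B## = pitch class 1 and Db = pitch class 1 — the same pitch class, so they are enharmonic equivalents.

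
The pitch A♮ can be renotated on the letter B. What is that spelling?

Bbb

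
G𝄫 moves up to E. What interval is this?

doubly augmented sixth

Counting letters G–A–B–C–D–E gives a sixth.
Gbb→E = 11 semitones, 2 wider than the major sixth (9), so doubly augmented.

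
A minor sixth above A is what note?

A up a major sixth is F#, so the target letter is F.
From A, a minor sixth is 8 semitones up: F.

F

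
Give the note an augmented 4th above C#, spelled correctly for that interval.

F##

C up a perfect fourth is F, so the target letter is F.
From C#, an augmented fourth is 6 semitones up: F##.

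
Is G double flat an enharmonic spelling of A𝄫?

No

Two spellings are enharmonically equivalent only if they share a pitch class.
Here Gbb → 5, Abb → 7; 5 ≠ 7, so they are not.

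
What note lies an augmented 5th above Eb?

E up a perfect fifth is B, so the target letter is B.
From Eb, an augmented fifth is 8 semitones up: B.

B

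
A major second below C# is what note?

C down a major second is Bb, so the target letter is B.
From C#, a major second is 2 semitones down: B.

B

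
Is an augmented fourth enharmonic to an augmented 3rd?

No

An augmented fourth spans 6 semitones; an augmented third spans 5.
The spans differ, so they are not enharmonic equivalents.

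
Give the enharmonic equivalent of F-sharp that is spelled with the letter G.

F# is pitch class 6. The letter G alone is pitch class 7.
To reach pitch class 6 from G requires an offset of -1 semitone, i.e. flat: Gb.

Gb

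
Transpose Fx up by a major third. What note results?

F up a major third is A, so the target letter is A.
From F##, a major third is 4 semitones up: A##.

A##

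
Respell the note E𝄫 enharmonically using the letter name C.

C##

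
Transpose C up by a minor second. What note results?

A second above C lands on the letter D.
A minor second spans 1 semitone, so C moves to pitch class 1. On the letter D that is Db.

Db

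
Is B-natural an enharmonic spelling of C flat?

Yes

B = pitch class 11 and Cb = pitch class 11 — the same pitch class, so they are enharmonic equivalents.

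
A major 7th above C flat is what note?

A seventh above C lands on the letter B.
A major seventh spans 11 semitones, so Cb moves to pitch class 10. On the letter B that is Bb.

Bb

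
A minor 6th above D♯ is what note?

B

A sixth above D lands on the letter B.
A minor sixth spans 8 semitones, so D# moves to pitch class 11. On the letter B that is B.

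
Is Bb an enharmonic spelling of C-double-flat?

Bb is pitch class 10; Cbb is pitch class 10.
All spellings map to pitch class 10, so they are enharmonically equivalent.

Yes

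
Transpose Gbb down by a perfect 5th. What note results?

G down a perfect fifth is C, so the target letter is C.
From Gbb, a perfect fifth is 7 semitones down: Cbb.

Cbb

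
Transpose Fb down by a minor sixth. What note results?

A sixth below F lands on the letter A.
A minor sixth spans 8 semitones, so Fb moves to pitch class 8. On the letter A that is Ab.

Ab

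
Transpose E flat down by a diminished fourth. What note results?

B

E down a perfect fourth is B, so the target letter is B.
From Eb, a diminished fourth is 4 semitones down: B.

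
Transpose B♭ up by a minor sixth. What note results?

Gb

B up a major sixth is G#, so the target letter is G.
From Bb, a minor sixth is 8 semitones up: Gb.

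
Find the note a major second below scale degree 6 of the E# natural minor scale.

Scale degree 6 of E# natural minor is C#.
A major second (2 semitones) below C# lands on the letter B, giving B.

B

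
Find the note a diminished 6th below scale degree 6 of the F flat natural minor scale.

F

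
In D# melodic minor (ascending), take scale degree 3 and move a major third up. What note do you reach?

A#

Scale degree 3 of D# melodic minor (ascending) is F#.
A major third (4 semitones) above F# lands on the letter A, giving A#.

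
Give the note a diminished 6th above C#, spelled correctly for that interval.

A sixth above C lands on the letter A.
A diminished sixth spans 7 semitones, so C# moves to pitch class 8. On the letter A that is Ab.

Ab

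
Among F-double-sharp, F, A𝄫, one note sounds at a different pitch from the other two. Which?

In 12-tone equal temperament, enharmonic equivalents share a pitch class. F## is pitch class 7; F is pitch class 5; Abb is pitch class 7.
F## and Abb share pitch class 7, while F is pitch class 5.

F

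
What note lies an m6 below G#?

G down a major sixth is Bb, so the target letter is B.
From G#, a minor sixth is 8 semitones down: B#.

B#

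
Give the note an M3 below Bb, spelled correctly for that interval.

Gb

A third below B lands on the letter G.
A major third spans 4 semitones, so Bb moves to pitch class 6. On the letter G that is Gb.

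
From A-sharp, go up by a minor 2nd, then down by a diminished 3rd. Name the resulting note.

G##

A minor second up from A# is B (letter B, 1 semitone up).
A diminished third down from B is G## (letter G, 2 semitones down).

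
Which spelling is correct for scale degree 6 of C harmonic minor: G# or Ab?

Each scale degree takes a distinct letter name. Degree 6 of a scale on C must use the letter A.
Ab and G# are enharmonically the same pitch, but only Ab uses the letter A, so it is the correct spelling here.

Ab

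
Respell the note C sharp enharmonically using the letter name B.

Plain B sits 2 semitones below C#, so on the letter B the same pitch needs a double sharp: B##.

B##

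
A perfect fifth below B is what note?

E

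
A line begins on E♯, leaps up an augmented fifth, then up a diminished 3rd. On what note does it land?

D#

An augmented fifth up from E# is B## (letter B, 8 semitones up).
A diminished third up from B## is D# (letter D, 2 semitones up).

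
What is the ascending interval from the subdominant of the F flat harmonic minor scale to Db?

major third

The subdominant of Fb harmonic minor is Bbb.
Bbb up to Db: letters B→D make it a third; 4 semitones makes it major.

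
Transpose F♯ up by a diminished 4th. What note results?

Bb

A fourth above F lands on the letter B.
A diminished fourth spans 4 semitones, so F# moves to pitch class 10. On the letter B that is Bb.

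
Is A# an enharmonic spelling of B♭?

A# is pitch class 10; Bb is pitch class 10.
All spellings map to pitch class 10, so they are enharmonically equivalent.

Yes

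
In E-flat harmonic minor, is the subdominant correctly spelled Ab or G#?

Each scale degree takes a distinct letter name. Degree 4 of a scale on E must use the letter A.
Ab and G# are enharmonically the same pitch, but only Ab uses the letter A, so it is the correct spelling here.

Ab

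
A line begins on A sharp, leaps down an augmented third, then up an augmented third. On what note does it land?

An augmented third down from A# is F (letter F, 5 semitones down).
An augmented third up from F is A# (letter A, 5 semitones up).

A#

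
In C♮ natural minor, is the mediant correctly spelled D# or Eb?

Eb

Each scale degree takes a distinct letter name. Degree 3 of a scale on C must use the letter E.
Eb and D# are enharmonically the same pitch, but only Eb uses the letter E, so it is the correct spelling here.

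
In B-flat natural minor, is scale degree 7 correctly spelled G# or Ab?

Ab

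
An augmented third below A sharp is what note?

A third below A lands on the letter F.
An augmented third spans 5 semitones, so A# moves to pitch class 5. On the letter F that is F.

F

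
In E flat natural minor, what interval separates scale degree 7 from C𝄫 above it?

diminished seventh

Scale degree 7 of Eb natural minor is Db.
Db up to Cbb: letters D→C make it a seventh; 9 semitones makes it diminished.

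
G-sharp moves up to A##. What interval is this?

augmented second

The letter names run G→A, a span of 1 letter step, so the interval is some kind of second.
G# to A## is 3 semitones. A major second is 2, so 3 makes it augmented.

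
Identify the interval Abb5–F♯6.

doubly augmented sixth

Counting letters A–B–C–D–E–F gives a sixth.
Abb→F# = 11 semitones, 2 wider than the major sixth (9), so doubly augmented.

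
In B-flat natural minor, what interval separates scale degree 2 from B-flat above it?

minor seventh

Scale degree 2 of Bb natural minor is C.
C up to Bb: letters C→B make it a seventh; 10 semitones makes it minor.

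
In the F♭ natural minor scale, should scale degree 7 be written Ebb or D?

Each scale degree takes a distinct letter name. Degree 7 of a scale on F must use the letter E.
Ebb and D are enharmonically the same pitch, but only Ebb uses the letter E, so it is the correct spelling here.

Ebb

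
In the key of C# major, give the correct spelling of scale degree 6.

Degree 6 takes the letter 5 steps above C, which is A.
In major, degree 6 sits 9 semitones above the tonic. C# + 9 semitones is pitch class 10, spelled on A as A#.

A#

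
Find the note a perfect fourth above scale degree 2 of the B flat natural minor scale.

Scale degree 2 of Bb natural minor is C.
A perfect fourth (5 semitones) above C lands on the letter F, giving F.

F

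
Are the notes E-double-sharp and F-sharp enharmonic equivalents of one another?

Yes

E## is pitch class 6; F# is pitch class 6.
All spellings map to pitch class 6, so they are enharmonically equivalent.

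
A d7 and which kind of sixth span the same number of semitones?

A diminished seventh spans 9 semitones.
A sixth spanning 9 semitones is major (the major sixth is 9).

major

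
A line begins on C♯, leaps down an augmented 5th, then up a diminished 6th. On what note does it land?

An augmented fifth down from C# is F (letter F, 8 semitones down).
A diminished sixth up from F is Dbb (letter D, 7 semitones up).

Dbb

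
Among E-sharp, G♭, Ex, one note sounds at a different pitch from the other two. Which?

E#

In 12-tone equal temperament, enharmonic equivalents share a pitch class. E# is pitch class 5; Gb is pitch class 6; E## is pitch class 6.
Gb and E## share pitch class 6, while E# is pitch class 5.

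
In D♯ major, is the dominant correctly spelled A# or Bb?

Each scale degree takes a distinct letter name. Degree 5 of a scale on D must use the letter A.
A# and Bb are enharmonically the same pitch, but only A# uses the letter A, so it is the correct spelling here.

A#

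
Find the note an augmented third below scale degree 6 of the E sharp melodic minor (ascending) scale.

Scale degree 6 of E# melodic minor (ascending) is C##.
An augmented third (5 semitones) below C## lands on the letter A, giving A.

A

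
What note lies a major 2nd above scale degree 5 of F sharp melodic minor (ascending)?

Scale degree 5 of F# melodic minor (ascending) is C#.
A major second (2 semitones) above C# lands on the letter D, giving D#.

D#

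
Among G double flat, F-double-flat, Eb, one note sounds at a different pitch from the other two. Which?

Gbb

In 12-tone equal temperament, enharmonic equivalents share a pitch class. Gbb is pitch class 5; Fbb is pitch class 3; Eb is pitch class 3.
Fbb and Eb share pitch class 3, while Gbb is pitch class 5.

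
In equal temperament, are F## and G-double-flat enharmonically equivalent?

Two spellings are enharmonically equivalent only if they share a pitch class.
Here F## → 7, Gbb → 5; 5 ≠ 7, so they are not.

No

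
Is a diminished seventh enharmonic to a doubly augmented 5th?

A diminished seventh spans 9 semitones; a doubly augmented fifth spans 9.
They are enharmonically equivalent.

Yes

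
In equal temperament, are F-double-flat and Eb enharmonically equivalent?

Yes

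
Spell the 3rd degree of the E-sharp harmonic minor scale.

The E# harmonic minor scale runs E# F## G# A# B# C# D##.
Degree 3 is G#.

G#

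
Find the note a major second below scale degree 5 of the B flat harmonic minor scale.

Scale degree 5 of Bb harmonic minor is F.
A major second (2 semitones) below F lands on the letter E, giving Eb.

Eb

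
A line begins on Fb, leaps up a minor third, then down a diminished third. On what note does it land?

F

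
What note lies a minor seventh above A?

G

A up a major seventh is G#, so the target letter is G.
From A, a minor seventh is 10 semitones up: G.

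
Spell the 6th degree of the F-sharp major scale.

Degree 6 takes the letter 5 steps above F, which is D.
In major, degree 6 sits 9 semitones above the tonic. F# + 9 semitones is pitch class 3, spelled on D as D#.

D#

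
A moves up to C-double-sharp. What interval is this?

The letter names run A→C, a span of 2 letter steps, so the interval is some kind of third.
A to C## is 5 semitones. A major third is 4, so 5 makes it augmented.

augmented third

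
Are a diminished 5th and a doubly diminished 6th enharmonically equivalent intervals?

Yes

A diminished fifth spans 6 semitones; a doubly diminished sixth spans 6.
They are enharmonically equivalent.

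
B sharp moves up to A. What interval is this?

The letter names run B→A, a span of 6 letter steps, so the interval is some kind of seventh.
B# to A is 9 semitones. A major seventh is 11, so 9 makes it diminished.

diminished seventh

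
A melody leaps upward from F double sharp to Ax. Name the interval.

major third

The letter names run F→A, a span of 2 letter steps, so the interval is some kind of third.
F## to A## is 4 semitones. A major third is 4, so 4 makes it major.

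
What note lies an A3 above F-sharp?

F up a major third is A, so the target letter is A.
From F#, an augmented third is 5 semitones up: A##.

A##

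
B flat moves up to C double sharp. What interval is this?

doubly augmented second

The letter names run B→C, a span of 1 letter step, so the interval is some kind of second.
Bb to C## is 4 semitones. A major second is 2, so 4 makes it doubly augmented.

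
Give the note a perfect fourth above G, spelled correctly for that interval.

C

A fourth above G lands on the letter C.
A perfect fourth spans 5 semitones, so G moves to pitch class 0. On the letter C that is C.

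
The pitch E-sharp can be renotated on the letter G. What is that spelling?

Plain G sits 2 semitones above E#, so on the letter G the same pitch needs a double flat: Gbb.

Gbb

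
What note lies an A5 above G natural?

D#

G up a perfect fifth is D, so the target letter is D.
From G, an augmented fifth is 8 semitones up: D#.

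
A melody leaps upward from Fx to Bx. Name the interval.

augmented fourth

Counting letters F–G–A–B gives a fourth.
F##→B## = 6 semitones, 1 wider than the perfect fourth (5), so augmented.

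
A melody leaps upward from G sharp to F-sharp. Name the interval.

minor seventh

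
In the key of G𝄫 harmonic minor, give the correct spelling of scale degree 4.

Cbb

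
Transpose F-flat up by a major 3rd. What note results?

F up a major third is A, so the target letter is A.
From Fb, a major third is 4 semitones up: Ab.

Ab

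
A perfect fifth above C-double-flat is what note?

Gbb

C up a perfect fifth is G, so the target letter is G.
From Cbb, a perfect fifth is 7 semitones up: Gbb.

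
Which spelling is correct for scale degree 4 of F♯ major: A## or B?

Each scale degree takes a distinct letter name. Degree 4 of a scale on F must use the letter B.
B and A## are enharmonically the same pitch, but only B uses the letter B, so it is the correct spelling here.

B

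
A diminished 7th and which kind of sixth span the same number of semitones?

A diminished seventh spans 9 semitones.
A sixth spanning 9 semitones is major (the major sixth is 9).

major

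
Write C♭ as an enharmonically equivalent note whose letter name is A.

Cb is pitch class 11. The letter A alone is pitch class 9.
To reach pitch class 11 from A requires an offset of +2 semitones, i.e. double sharp: A##.

A##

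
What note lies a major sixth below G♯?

B

A sixth below G lands on the letter B.
A major sixth spans 9 semitones, so G# moves to pitch class 11. On the letter B that is B.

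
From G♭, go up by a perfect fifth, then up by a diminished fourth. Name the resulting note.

Gbb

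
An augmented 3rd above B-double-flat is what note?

B up a major third is D#, so the target letter is D.
From Bbb, an augmented third is 5 semitones up: D.

D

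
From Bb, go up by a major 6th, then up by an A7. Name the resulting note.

F##

A major sixth up from Bb is G (letter G, 9 semitones up).
An augmented seventh up from G is F## (letter F, 12 semitones up).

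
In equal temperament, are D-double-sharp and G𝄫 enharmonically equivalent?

No

Two spellings are enharmonically equivalent only if they share a pitch class.
Here D## → 4, Gbb → 5; 4 ≠ 5, so they are not.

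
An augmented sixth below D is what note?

D down a major sixth is F, so the target letter is F.
From D, an augmented sixth is 10 semitones down: Fb.

Fb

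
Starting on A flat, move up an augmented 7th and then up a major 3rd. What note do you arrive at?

B#

An augmented seventh up from Ab is G# (letter G, 12 semitones up).
A major third up from G# is B# (letter B, 4 semitones up).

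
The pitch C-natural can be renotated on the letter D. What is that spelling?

Dbb

Plain D sits 2 semitones above C, so on the letter D the same pitch needs a double flat: Dbb.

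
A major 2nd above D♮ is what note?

D up a major second is E, so the target letter is E.
From D, a major second is 2 semitones up: E.

E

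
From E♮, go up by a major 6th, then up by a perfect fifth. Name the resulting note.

A major sixth up from E is C# (letter C, 9 semitones up).
A perfect fifth up from C# is G# (letter G, 7 semitones up).

G#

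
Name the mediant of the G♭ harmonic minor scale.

Bbb

Degree 3 takes the letter 2 steps above G, which is B.
In harmonic minor, degree 3 sits 3 semitones above the tonic. Gb + 3 semitones is pitch class 9, spelled on B as Bbb.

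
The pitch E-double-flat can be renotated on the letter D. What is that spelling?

D

Ebb is pitch class 2. The letter D alone is pitch class 2.
Pitch class 2 on D needs no accidental: D.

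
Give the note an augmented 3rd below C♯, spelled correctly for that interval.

Ab

C down a major third is Ab, so the target letter is A.
From C#, an augmented third is 5 semitones down: Ab.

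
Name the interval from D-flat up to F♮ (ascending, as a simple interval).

The letter names run D→F, a span of 2 letter steps, so the interval is some kind of third.
Db to F is 4 semitones. A major third is 4, so 4 makes it major.

major third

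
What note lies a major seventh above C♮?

B

C up a major seventh is B, so the target letter is B.
From C, a major seventh is 11 semitones up: B.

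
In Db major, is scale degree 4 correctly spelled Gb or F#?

Gb

Each scale degree takes a distinct letter name. Degree 4 of a scale on D must use the letter G.
Gb and F# are enharmonically the same pitch, but only Gb uses the letter G, so it is the correct spelling here.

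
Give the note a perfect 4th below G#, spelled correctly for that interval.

D#

A fourth below G lands on the letter D.
A perfect fourth spans 5 semitones, so G# moves to pitch class 3. On the letter D that is D#.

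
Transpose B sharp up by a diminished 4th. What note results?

B up a perfect fourth is E, so the target letter is E.
From B#, a diminished fourth is 4 semitones up: E.

E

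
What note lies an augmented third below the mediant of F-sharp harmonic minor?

Fb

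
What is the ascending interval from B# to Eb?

doubly diminished fourth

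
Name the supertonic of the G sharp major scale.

Degree 2 takes the letter 1 step above G, which is A.
In major, degree 2 sits 2 semitones above the tonic. G# + 2 semitones is pitch class 10, spelled on A as A#.

A#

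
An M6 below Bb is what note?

Db

B down a major sixth is D, so the target letter is D.
From Bb, a major sixth is 9 semitones down: Db.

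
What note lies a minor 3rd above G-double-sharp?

G up a major third is B, so the target letter is B.
From G##, a minor third is 3 semitones up: B#.

B#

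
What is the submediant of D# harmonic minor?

B

Degree 6 takes the letter 5 steps above D, which is B.
In harmonic minor, degree 6 sits 8 semitones above the tonic. D# + 8 semitones is pitch class 11, spelled on B as B.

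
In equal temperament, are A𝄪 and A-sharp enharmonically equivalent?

A## is pitch class 11; A# is pitch class 10.
The pitch classes differ (11 vs. 10), so they are not enharmonic equivalents.

No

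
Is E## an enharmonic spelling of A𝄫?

No

E## is pitch class 6; Abb is pitch class 7.
The pitch classes differ (6 vs. 7), so they are not enharmonic equivalents.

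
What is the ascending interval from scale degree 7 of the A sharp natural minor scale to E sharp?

major sixth

Scale degree 7 of A# natural minor is G#.
G# up to E#: letters G→E make it a sixth; 9 semitones makes it major.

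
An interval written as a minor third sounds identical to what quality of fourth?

doubly diminished

A minor third spans 3 semitones.
A fourth spanning 3 semitones is doubly diminished (the perfect fourth is 5).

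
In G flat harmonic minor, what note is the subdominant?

The Gb harmonic minor scale runs Gb Ab Bbb Cb Db Ebb F.
Degree 4 is Cb.

Cb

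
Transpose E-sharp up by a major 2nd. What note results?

F##

E up a major second is F#, so the target letter is F.
From E#, a major second is 2 semitones up: F##.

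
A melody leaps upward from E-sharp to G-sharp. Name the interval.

The letter names run E→G, a span of 2 letter steps, so the interval is some kind of third.
E# to G# is 3 semitones. A major third is 4, so 3 makes it minor.

minor third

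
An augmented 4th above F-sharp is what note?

B#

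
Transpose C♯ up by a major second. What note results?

D#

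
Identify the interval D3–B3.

Counting letters D–E–F–G–A–B gives a sixth.
D→B = 9 semitones, exactly the major sixth.

major sixth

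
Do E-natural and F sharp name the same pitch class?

No

Two spellings are enharmonically equivalent only if they share a pitch class.
Here E → 4, F# → 6; 4 ≠ 6, so they are not.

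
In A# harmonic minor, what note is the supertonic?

Degree 2 takes the letter 1 step above A, which is B.
In harmonic minor, degree 2 sits 2 semitones above the tonic. A# + 2 semitones is pitch class 0, spelled on B as B#.

B#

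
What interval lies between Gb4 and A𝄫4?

The letter names run G→A, a span of 1 letter step, so the interval is some kind of second.
Gb to Abb is 1 semitone. A major second is 2, so 1 makes it minor.

minor second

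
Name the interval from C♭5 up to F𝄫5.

The letter names run C→F, a span of 3 letter steps, so the interval is some kind of fourth.
Cb to Fbb is 4 semitones. A perfect fourth is 5, so 4 makes it diminished.

diminished fourth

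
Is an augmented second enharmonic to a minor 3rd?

An augmented second spans 3 semitones; a minor third spans 3.
They are enharmonically equivalent.

Yes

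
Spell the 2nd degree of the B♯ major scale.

C##

The B# major scale runs B# C## D## E# F## G## A##.
Degree 2 is C##.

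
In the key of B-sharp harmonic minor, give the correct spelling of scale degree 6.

The B# harmonic minor scale runs B# C## D# E# F## G# A##.
Degree 6 is G#.

G#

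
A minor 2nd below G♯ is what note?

F##

G down a major second is F, so the target letter is F.
From G#, a minor second is 1 semitone down: F##.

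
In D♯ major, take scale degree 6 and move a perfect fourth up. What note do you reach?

E#

Scale degree 6 of D# major is B#.
A perfect fourth (5 semitones) above B# lands on the letter E, giving E#.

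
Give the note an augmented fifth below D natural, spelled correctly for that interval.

Gb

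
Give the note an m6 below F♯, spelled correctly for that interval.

A#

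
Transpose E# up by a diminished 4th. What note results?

A

E up a perfect fourth is A, so the target letter is A.
From E#, a diminished fourth is 4 semitones up: A.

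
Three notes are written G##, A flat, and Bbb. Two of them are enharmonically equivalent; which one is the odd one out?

Ab

In 12-tone equal temperament, enharmonic equivalents share a pitch class. G## is pitch class 9; Ab is pitch class 8; Bbb is pitch class 9.
G## and Bbb share pitch class 9, while Ab is pitch class 8.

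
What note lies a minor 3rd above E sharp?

A third above E lands on the letter G.
A minor third spans 3 semitones, so E# moves to pitch class 8. On the letter G that is G#.

G#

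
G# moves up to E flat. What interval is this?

diminished sixth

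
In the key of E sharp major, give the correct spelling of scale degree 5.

Degree 5 takes the letter 4 steps above E, which is B.
In major, degree 5 sits 7 semitones above the tonic. E# + 7 semitones is pitch class 0, spelled on B as B#.

B#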